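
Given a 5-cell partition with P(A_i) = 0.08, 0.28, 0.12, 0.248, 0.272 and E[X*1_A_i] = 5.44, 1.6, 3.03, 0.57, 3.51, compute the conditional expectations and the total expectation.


For each cell A_i: E[X|A_i] = E[X*1_A_i] / P(A_i)
Step 1: E[X|A_1] = 5.44 / 0.08 = 68
Step 2: E[X|A_2] = 1.6 / 0.28 = 5.714286
Step 3: E[X|A_3] = 3.03 / 0.12 = 25.25
Step 4: E[X|A_4] = 0.57 / 0.248 = 2.298387
Step 5: E[X|A_5] = 3.51 / 0.272 = 12.904412
Verification: E[X] = sum E[X*1_A_i] = 5.44 + 1.6 + 3.03 + 0.57 + 3.51 = 14.15


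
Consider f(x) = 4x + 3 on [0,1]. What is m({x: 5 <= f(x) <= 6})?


f^(-1)([5, 6]) = {x : 5 <= 4x + 3 <= 6}
Solving: (5 - 3)/4 <= x <= (6 - 3)/4
= [0.5, 0.75]
Intersecting with [0,1]: [0.5, 0.75]
Measure = 0.75 - 0.5 = 0.25


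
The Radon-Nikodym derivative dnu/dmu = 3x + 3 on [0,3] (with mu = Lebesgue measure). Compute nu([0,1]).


nu(A) = integral_A (dnu/dmu) dmu = integral_0^1 (3x + 3) dx
Step 1: Antiderivative F(x) = (3/2)x^2 + 3x
Step 2: F(1) = (3/2)*1^2 + 3*1 = 1.5 + 3 = 4.5
Step 3: F(0) = (3/2)*0^2 + 3*0 = 0.0 + 0 = 0.0
Step 4: nu([0,1]) = F(1) - F(0) = 4.5 - 0.0 = 4.5


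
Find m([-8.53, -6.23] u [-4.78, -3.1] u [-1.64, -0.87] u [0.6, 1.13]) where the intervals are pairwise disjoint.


For pairwise disjoint intervals, m(union) = sum of lengths.
= (-6.23 - -8.53) + (-3.1 - -4.78) + (-0.87 - -1.64) + (1.13 - 0.6)
= 2.3 + 1.68 + 0.77 + 0.53
= 5.28


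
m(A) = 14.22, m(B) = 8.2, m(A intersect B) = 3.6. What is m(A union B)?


By inclusion-exclusion: m(A u B) = m(A) + m(B) - m(A n B)
= 14.22 + 8.2 - 3.6
= 18.82


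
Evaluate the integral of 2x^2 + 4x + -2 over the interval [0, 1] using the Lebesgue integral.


The Lebesgue integral of a Riemann-integrable function agrees with the Riemann integral.
Antiderivative F(x) = (2/3)x^3 + (4/2)x^2 + -2x
F(1) = (2/3)*1^3 + (4/2)*1^2 + -2*1
     = (2/3)*1 + (4/2)*1 + -2*1
     = 0.666667 + 2 + -2
     = 0.666667
F(0) = 0.0
Integral = F(1) - F(0) = 0.666667 - 0.0 = 0.666667


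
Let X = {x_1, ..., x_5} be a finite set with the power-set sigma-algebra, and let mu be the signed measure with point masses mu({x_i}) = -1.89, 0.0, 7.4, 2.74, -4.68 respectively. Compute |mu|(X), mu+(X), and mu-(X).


Step 1: Every measurable set is a union of atoms (the cells / points), so a Hahn decomposition is
  obtained by grouping atoms by sign: P = union of atoms with mu > 0, N = union of the remaining atoms.
  Atoms in P (indices): 3, 4;  atoms in N (indices): 1, 2, 5
  Positive values: 7.4, 2.74
  Negative values: -1.89, -4.68
Step 2: mu+(X) = mu(P) = sum of positive atom values = 10.14
Step 3: mu-(X) = -mu(N) = sum of |negative atom values| = 6.57
Step 4: |mu|(X) = mu+(X) + mu-(X) = 10.14 + 6.57 = 16.71


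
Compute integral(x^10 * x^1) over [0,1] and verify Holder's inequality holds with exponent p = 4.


Step 1: Exact integral of f*g = integral(x^11, 0, 1) = 1/12
     = 0.083333
Step 2: Holder bound with p=4, q=1.333333:
  ||f||_p = (integral x^40 dx)^(1/4) = (1/41)^(1/4) = 0.395188
  ||g||_q = (integral x^1.333333 dx)^(1/1.333333) = (1/2.333333)^(1/1.333333) = 0.529685
Step 3: Holder bound = ||f||_p * ||g||_q = 0.395188 * 0.529685 = 0.209325
Verification: 0.083333 <= 0.209325 (Holder holds)


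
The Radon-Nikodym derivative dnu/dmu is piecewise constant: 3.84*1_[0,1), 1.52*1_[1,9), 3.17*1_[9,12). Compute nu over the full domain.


Integrate each piece of the Radon-Nikodym derivative:
Step 1: integral_0^1 3.84 dx = 3.84*(1-0) = 3.84*1 = 3.84
Step 2: integral_1^9 1.52 dx = 1.52*(9-1) = 1.52*8 = 12.16
Step 3: integral_9^12 3.17 dx = 3.17*(12-9) = 3.17*3 = 9.51
Total: 3.84 + 12.16 + 9.51 = 25.51


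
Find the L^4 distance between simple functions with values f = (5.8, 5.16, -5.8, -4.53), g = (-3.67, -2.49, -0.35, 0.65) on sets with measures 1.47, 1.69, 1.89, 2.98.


Step 1: Compute differences f_i - g_i:
  5.8 - -3.67 = 9.47
  5.16 - -2.49 = 7.65
  -5.8 - -0.35 = -5.45
  -4.53 - 0.65 = -5.18
Step 2: Compute |diff|^4 * measure for each set:
  |9.47|^4 * 1.47 = 8042.663825 * 1.47 = 11822.715822
  |7.65|^4 * 1.69 = 3424.883006 * 1.69 = 5788.052281
  |-5.45|^4 * 1.89 = 882.238506 * 1.89 = 1667.430777
  |-5.18|^4 * 2.98 = 719.97769 * 2.98 = 2145.533515
Step 3: Sum = 21423.732395
Step 4: ||f-g||_4 = (21423.732395)^(1/4) = 12.098284


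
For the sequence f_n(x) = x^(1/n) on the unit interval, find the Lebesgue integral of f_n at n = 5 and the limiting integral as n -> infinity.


At n = 5: f_5(x) = x^(1/5).
Step 1: integral(x^(1/5), 0, 1) = [x^(1/5+1) / (1/5+1)] from 0 to 1
     = 1 / (1/5 + 1) = 1 / ((5+1)/5) = 5/(5+1)
     = 5/6 = 0.833333
Step 2: As n -> infinity, f_n(x) = x^(1/n) -> 1 for x in (0,1], and f_n is increasing in n.
By MCT, lim_n integral(f_n) = integral(lim_n f_n) = integral(1, 0, 1) = 1.
Step 3: Verify convergence: 5/6 = 0.833333 -> 1


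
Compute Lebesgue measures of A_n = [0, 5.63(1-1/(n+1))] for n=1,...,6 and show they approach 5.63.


By continuity of measure from below: if A_n increases to A, then m(A_n) -> m(A).
Here A = [0, 5.63], so m(A) = 5.63
Step 1: a_1 = 5.63*(1 - 1/2) = 2.815, m(A_1) = 2.815
Step 2: a_2 = 5.63*(1 - 1/3) = 3.7533, m(A_2) = 3.7533
Step 3: a_3 = 5.63*(1 - 1/4) = 4.2225, m(A_3) = 4.2225
Step 4: a_4 = 5.63*(1 - 1/5) = 4.504, m(A_4) = 4.504
Step 5: a_5 = 5.63*(1 - 1/6) = 4.6917, m(A_5) = 4.6917
Step 6: a_6 = 5.63*(1 - 1/7) = 4.8257, m(A_6) = 4.8257
Limit: m(A_n) -> m([0,5.63]) = 5.63


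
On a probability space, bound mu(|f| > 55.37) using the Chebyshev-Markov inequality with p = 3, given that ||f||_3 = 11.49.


Chebyshev/Markov inequality: mu(|f| > eps) <= (||f||_p / eps)^p
Step 1: ||f||_3 / eps = 11.49 / 55.37 = 0.207513
Step 2: Raise to power p = 3:
  (0.207513)^3 = 0.008936
Step 3: Therefore mu(|f| > 55.37) <= 0.008936


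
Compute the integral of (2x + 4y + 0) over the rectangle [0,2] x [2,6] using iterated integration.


By Fubini, integrate in x first, then y.
Step 1: Fix y, integrate over x in [0,2]:
  integral(2x + 4y + 0, x=0..2)
  = 2*(2^2 - 0^2)/2 + (4y + 0)*(2 - 0)
  = 4 + (4y + 0)*2
  = 4 + 8y + 0
  = 4 + 8y
Step 2: Integrate over y in [2,6]:
  integral(4 + 8y, y=2..6)
  = 4*4 + 8*(6^2 - 2^2)/2
  = 16 + 128
  = 144


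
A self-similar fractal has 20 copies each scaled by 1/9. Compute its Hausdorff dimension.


For a self-similar set with N copies scaled by 1/r:
dim_H = log(N)/log(r) = log(20)/log(9)
= 2.995732/2.197225
= 1.363417


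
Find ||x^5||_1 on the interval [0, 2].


Step 1: ||f||_1 = (integral_0^2 |x^5|^1 dx)^(1/1)
     = (integral_0^2 x^5 dx)^(1/1)
Step 2: integral_0^2 x^5 dx = [x^6/(6)] from 0 to 2 = 2^6/6
     = 64/6 = 10.666667
Step 3: ||f||_1 = (10.666667)^(1/1) = 10.666667


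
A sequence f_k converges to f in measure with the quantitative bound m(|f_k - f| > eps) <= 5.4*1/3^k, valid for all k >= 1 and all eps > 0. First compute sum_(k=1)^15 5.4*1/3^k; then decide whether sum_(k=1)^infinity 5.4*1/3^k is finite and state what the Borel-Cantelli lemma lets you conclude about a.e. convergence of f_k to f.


Step 1: List the terms 5.4*1/3^k for k = 1 to 15:
  k=1: 1.8
  k=2: 0.6
  k=3: 0.2
  k=4: 0.066667
  k=5: 0.022222
  k=6: 0.007407
  k=7: 0.002469
  k=8: 8.230453e-04
  k=9: 2.743484e-04
  k=10: 9.144947e-05
  k=11: 3.048316e-05
  k=12: 1.016105e-05
  k=13: 3.387018e-06
  k=14: 1.129006e-06
  k=15: 3.763353e-07
Step 2: Partial sum = 1.8 + 0.6 + 0.2 + 0.066667 + 0.022222 + 0.007407 + 0.002469 + 8.230453e-04 + 2.743484e-04 + 9.144947e-05 + 3.048316e-05 + 1.016105e-05 + 3.387018e-06 + 1.129006e-06 + 3.763353e-07
     = 2.7
Step 3: The full series sum_(k>=1) 5.4*1/3^k converges (geometric series with ratio 1/3 < 1; a constant multiple of a convergent series converges).
Step 4: Fix eps > 0. Since sum_k m(|f_k - f| > eps) < infinity, the Borel-Cantelli lemma gives
        m(limsup_k {|f_k - f| > eps}) = 0, i.e. for a.e. x, |f_k(x) - f(x)| <= eps for all large k.
        Applying this with eps = 1/j for j = 1, 2, ... and intersecting the countably many full-measure sets,
        for a.e. x we get limsup_k |f_k(x) - f(x)| <= 1/j for every j, hence f_k -> f almost everywhere.
Conclusion: series converges; Borel-Cantelli yields f_k -> f a.e.


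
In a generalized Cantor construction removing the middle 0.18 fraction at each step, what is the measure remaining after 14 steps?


Step 1: At each step, fraction remaining = 1 - 0.18 = 0.82
Step 2: After 14 steps, measure = (0.82)^14
Result = 0.062143


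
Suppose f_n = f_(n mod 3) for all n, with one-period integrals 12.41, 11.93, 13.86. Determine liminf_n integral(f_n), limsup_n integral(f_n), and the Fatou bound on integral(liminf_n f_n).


The sequence (integral(f_n)) is periodic with period 3, repeating the values 12.41, 11.93, 13.86 indefinitely.
Step 1: For a periodic sequence, every tail (a_m, a_(m+1), ...) contains all 3 period values infinitely often.
Step 2: Hence inf of every tail = min of the period values = min(12.41, 11.93, 13.86) = 11.93.
        liminf_n integral(f_n) = sup over m of (inf of tail from m) = 11.93.
Step 3: Similarly sup of every tail = max of the period values = 13.86.
        limsup_n integral(f_n) = 13.86.
Step 4: Fatou's lemma: integral(liminf_n f_n) <= liminf_n integral(f_n) = 11.93.
        So the integral of the pointwise liminf is at most 11.93.


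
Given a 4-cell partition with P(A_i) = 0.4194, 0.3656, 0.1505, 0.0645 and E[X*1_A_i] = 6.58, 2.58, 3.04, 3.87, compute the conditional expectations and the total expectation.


For each cell A_i: E[X|A_i] = E[X*1_A_i] / P(A_i)
Step 1: E[X|A_1] = 6.58 / 0.4194 = 15.68908
Step 2: E[X|A_2] = 2.58 / 0.3656 = 7.056893
Step 3: E[X|A_3] = 3.04 / 0.1505 = 20.199336
Step 4: E[X|A_4] = 3.87 / 0.0645 = 60
Verification: E[X] = sum E[X*1_A_i] = 6.58 + 2.58 + 3.04 + 3.87 = 16.07


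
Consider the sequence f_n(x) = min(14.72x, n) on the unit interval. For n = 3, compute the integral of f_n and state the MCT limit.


f(x) = 14.72x on [0,1]; f_n(x) = min(14.72x, n). At n = 3:
Step 1: f(x) reaches 3 at x = 3/14.72 = 0.203804
Step 2: integral(f_3) = integral(14.72x, 0, 0.203804) + integral(3, 0.203804, 1)
       = 14.72*0.203804^2/2 + 3*(1 - 0.203804)
       = 0.305707 + 2.388587
       = 2.694293
Step 3: As n -> infinity, f_n increases to f, so by MCT integral(f_n) -> integral(f) = 14.72/2 = 7.36.
Convergence: integral(f_3) = 2.694293 -> 7.36 as n -> infinity


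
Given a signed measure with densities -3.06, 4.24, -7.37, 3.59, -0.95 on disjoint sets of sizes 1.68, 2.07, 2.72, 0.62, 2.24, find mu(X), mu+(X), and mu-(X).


Step 1: Compute signed measure on each set:
  Set 1: -3.06 * 1.68 = -5.1408
  Set 2: 4.24 * 2.07 = 8.7768
  Set 3: -7.37 * 2.72 = -20.0464
  Set 4: 3.59 * 0.62 = 2.2258
  Set 5: -0.95 * 2.24 = -2.128
Step 2: Total signed measure = (-5.1408) + (8.7768) + (-20.0464) + (2.2258) + (-2.128)
     = -16.3126
Step 3: Positive part mu+(X) = sum of positive contributions = 11.0026
Step 4: Negative part mu-(X) = |sum of negative contributions| = 27.3152


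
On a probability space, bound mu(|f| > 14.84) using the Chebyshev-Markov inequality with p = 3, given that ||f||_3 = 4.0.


Chebyshev/Markov inequality: mu(|f| > eps) <= (||f||_p / eps)^p
Step 1: ||f||_3 / eps = 4.0 / 14.84 = 0.269542
Step 2: Raise to power p = 3:
  (0.269542)^3 = 0.019583
Step 3: Therefore mu(|f| > 14.84) <= 0.019583


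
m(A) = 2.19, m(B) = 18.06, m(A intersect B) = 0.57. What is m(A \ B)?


m(A \ B) = m(A) - m(A n B)
= 2.19 - 0.57
= 1.62


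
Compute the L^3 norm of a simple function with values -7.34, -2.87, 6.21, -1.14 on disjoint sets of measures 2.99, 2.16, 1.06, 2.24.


Step 1: Compute |f_i|^3 for each value:
  |-7.34|^3 = 395.446904
  |-2.87|^3 = 23.639903
  |6.21|^3 = 239.483061
  |-1.14|^3 = 1.481544
Step 2: Multiply by measures and sum:
  395.446904 * 2.99 = 1182.386243
  23.639903 * 2.16 = 51.06219
  239.483061 * 1.06 = 253.852045
  1.481544 * 2.24 = 3.318659
Sum = 1182.386243 + 51.06219 + 253.852045 + 3.318659 = 1490.619137
Step 3: Take the p-th root:
||f||_3 = (1490.619137)^(1/3) = 11.423229


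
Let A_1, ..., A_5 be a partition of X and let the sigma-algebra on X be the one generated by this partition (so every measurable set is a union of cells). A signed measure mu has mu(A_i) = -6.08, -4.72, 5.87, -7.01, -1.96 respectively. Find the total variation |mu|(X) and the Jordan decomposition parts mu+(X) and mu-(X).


Step 1: Every measurable set is a union of atoms (the cells / points), so a Hahn decomposition is
  obtained by grouping atoms by sign: P = union of atoms with mu > 0, N = union of the remaining atoms.
  Atoms in P (indices): 3;  atoms in N (indices): 1, 2, 4, 5
  Positive values: 5.87
  Negative values: -6.08, -4.72, -7.01, -1.96
Step 2: mu+(X) = mu(P) = sum of positive atom values = 5.87
Step 3: mu-(X) = -mu(N) = sum of |negative atom values| = 19.77
Step 4: |mu|(X) = mu+(X) + mu-(X) = 5.87 + 19.77 = 25.64


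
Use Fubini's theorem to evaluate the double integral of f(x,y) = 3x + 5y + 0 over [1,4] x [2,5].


By Fubini, integrate in x first, then y.
Step 1: Fix y, integrate over x in [1,4]:
  integral(3x + 5y + 0, x=1..4)
  = 3*(4^2 - 1^2)/2 + (5y + 0)*(4 - 1)
  = 22.5 + (5y + 0)*3
  = 22.5 + 15y + 0
  = 22.5 + 15y
Step 2: Integrate over y in [2,5]:
  integral(22.5 + 15y, y=2..5)
  = 22.5*3 + 15*(5^2 - 2^2)/2
  = 67.5 + 157.5
  = 225


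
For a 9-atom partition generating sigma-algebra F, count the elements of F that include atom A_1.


Each element of F is a union of some subset S of the 9 atoms.
The element contains A_1 iff A_1 is in S.
So we count subsets S of {A_1,...,A_9} with A_1 in S: choose freely among the other 8 atoms.
Count = 2^(9-1) = 2^8 = 256.


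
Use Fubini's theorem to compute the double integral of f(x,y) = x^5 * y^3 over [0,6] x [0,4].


By Fubini's theorem, the double integral factors as a product of single integrals:
Step 1: integral_0^6 x^5 dx = [x^6/6] from 0 to 6
     = 6^6/6 = 7776
Step 2: integral_0^4 y^3 dy = [y^4/4] from 0 to 4
     = 4^4/4 = 64
Step 3: Double integral = 7776 * 64 = 497664


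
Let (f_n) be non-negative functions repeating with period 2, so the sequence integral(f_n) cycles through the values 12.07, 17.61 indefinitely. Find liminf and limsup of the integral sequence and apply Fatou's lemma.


The sequence (integral(f_n)) is periodic with period 2, repeating the values 12.07, 17.61 indefinitely.
Step 1: For a periodic sequence, every tail (a_m, a_(m+1), ...) contains all 2 period values infinitely often.
Step 2: Hence inf of every tail = min of the period values = min(12.07, 17.61) = 12.07.
        liminf_n integral(f_n) = sup over m of (inf of tail from m) = 12.07.
Step 3: Similarly sup of every tail = max of the period values = 17.61.
        limsup_n integral(f_n) = 17.61.
Step 4: Fatou's lemma: integral(liminf_n f_n) <= liminf_n integral(f_n) = 12.07.
        So the integral of the pointwise liminf is at most 12.07.


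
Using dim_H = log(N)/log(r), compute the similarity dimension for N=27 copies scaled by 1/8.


For a self-similar set with N copies scaled by 1/r:
dim_H = log(N)/log(r) = log(27)/log(8)
= 3.295837/2.079442
= 1.584963


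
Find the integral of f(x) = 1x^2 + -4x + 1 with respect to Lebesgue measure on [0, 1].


The Lebesgue integral of a Riemann-integrable function agrees with the Riemann integral.
Antiderivative F(x) = (1/3)x^3 + (-4/2)x^2 + 1x
F(1) = (1/3)*1^3 + (-4/2)*1^2 + 1*1
     = (1/3)*1 + (-4/2)*1 + 1*1
     = 0.333333 + -2 + 1
     = -0.666667
F(0) = 0.0
Integral = F(1) - F(0) = -0.666667 - 0.0 = -0.666667


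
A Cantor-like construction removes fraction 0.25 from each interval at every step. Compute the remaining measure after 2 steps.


Step 1: At each step, fraction remaining = 1 - 0.25 = 0.75
Step 2: After 2 steps, measure = (0.75)^2
Step 3: Computing the power step by step:
  After step 1: 0.75
  After step 2: 0.5625
Result = 0.5625


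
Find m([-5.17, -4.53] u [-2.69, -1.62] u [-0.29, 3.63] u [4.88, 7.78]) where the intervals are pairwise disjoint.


For pairwise disjoint intervals, m(union) = sum of lengths.
= (-4.53 - -5.17) + (-1.62 - -2.69) + (3.63 - -0.29) + (7.78 - 4.88)
= 0.64 + 1.07 + 3.92 + 2.9
= 8.53


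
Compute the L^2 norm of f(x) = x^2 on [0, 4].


Step 1: ||f||_2 = (integral_0^4 |x^2|^2 dx)^(1/2)
     = (integral_0^4 x^4 dx)^(1/2)
Step 2: integral_0^4 x^4 dx = [x^5/(5)] from 0 to 4 = 4^5/5
     = 1024/5 = 204.8
Step 3: ||f||_2 = (204.8)^(1/2) = 14.310835


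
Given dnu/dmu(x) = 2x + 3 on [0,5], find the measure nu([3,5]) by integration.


nu(A) = integral_A (dnu/dmu) dmu = integral_3^5 (2x + 3) dx
Step 1: Antiderivative F(x) = (2/2)x^2 + 3x
Step 2: F(5) = (2/2)*5^2 + 3*5 = 25 + 15 = 40
Step 3: F(3) = (2/2)*3^2 + 3*3 = 9 + 9 = 18
Step 4: nu([3,5]) = F(5) - F(3) = 40 - 18 = 22


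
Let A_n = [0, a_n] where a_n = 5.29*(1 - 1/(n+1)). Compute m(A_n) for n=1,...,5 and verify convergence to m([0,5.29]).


By continuity of measure from below: if A_n increases to A, then m(A_n) -> m(A).
Here A = [0, 5.29], so m(A) = 5.29
Step 1: a_1 = 5.29*(1 - 1/2) = 2.645, m(A_1) = 2.645
Step 2: a_2 = 5.29*(1 - 1/3) = 3.5267, m(A_2) = 3.5267
Step 3: a_3 = 5.29*(1 - 1/4) = 3.9675, m(A_3) = 3.9675
Step 4: a_4 = 5.29*(1 - 1/5) = 4.232, m(A_4) = 4.232
Step 5: a_5 = 5.29*(1 - 1/6) = 4.4083, m(A_5) = 4.4083
Limit: m(A_n) -> m([0,5.29]) = 5.29


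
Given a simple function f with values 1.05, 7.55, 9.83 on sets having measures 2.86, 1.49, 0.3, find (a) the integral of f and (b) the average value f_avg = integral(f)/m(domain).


Step 1: Integral = sum(value_i * measure_i)
= 1.05*2.86 + 7.55*1.49 + 9.83*0.3
= 3.003 + 11.2495 + 2.949
= 17.2015
Step 2: Total measure of domain = 2.86 + 1.49 + 0.3 = 4.65
Step 3: Average value = 17.2015 / 4.65 = 3.699247


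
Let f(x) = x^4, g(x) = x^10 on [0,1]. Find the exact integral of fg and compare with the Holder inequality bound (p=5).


Step 1: Exact integral of f*g = integral(x^14, 0, 1) = 1/15
     = 0.066667
Step 2: Holder bound with p=5, q=1.25:
  ||f||_p = (integral x^20 dx)^(1/5) = (1/21)^(1/5) = 0.543946
  ||g||_q = (integral x^12.5 dx)^(1/1.25) = (1/13.5)^(1/1.25) = 0.124662
Step 3: Holder bound = ||f||_p * ||g||_q = 0.543946 * 0.124662 = 0.067809
Verification: 0.066667 <= 0.067809 (Holder holds)


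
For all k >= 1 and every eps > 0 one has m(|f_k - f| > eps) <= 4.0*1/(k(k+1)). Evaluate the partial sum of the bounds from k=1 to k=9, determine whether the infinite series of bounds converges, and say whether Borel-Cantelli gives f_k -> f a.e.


Step 1: List the terms 4.0*1/(k(k+1)) for k = 1 to 9:
  k=1: 2
  k=2: 0.666667
  k=3: 0.333333
  k=4: 0.2
  k=5: 0.133333
  k=6: 0.095238
  k=7: 0.071429
  k=8: 0.055556
  k=9: 0.044444
Step 2: Partial sum = 2 + 0.666667 + 0.333333 + 0.2 + 0.133333 + 0.095238 + 0.071429 + 0.055556 + 0.044444
     = 3.6
Step 3: The full series sum_(k>=1) 4.0*1/(k(k+1)) converges (telescoping series sum 1/(k(k+1)) = 1; a constant multiple of a convergent series converges).
Step 4: Fix eps > 0. Since sum_k m(|f_k - f| > eps) < infinity, the Borel-Cantelli lemma gives
        m(limsup_k {|f_k - f| > eps}) = 0, i.e. for a.e. x, |f_k(x) - f(x)| <= eps for all large k.
        Applying this with eps = 1/j for j = 1, 2, ... and intersecting the countably many full-measure sets,
        for a.e. x we get limsup_k |f_k(x) - f(x)| <= 1/j for every j, hence f_k -> f almost everywhere.
Conclusion: series converges; Borel-Cantelli yields f_k -> f a.e.


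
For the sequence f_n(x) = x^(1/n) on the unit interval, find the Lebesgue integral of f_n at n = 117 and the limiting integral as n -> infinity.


At n = 117: f_117(x) = x^(1/117).
Step 1: integral(x^(1/117), 0, 1) = [x^(1/117+1) / (1/117+1)] from 0 to 1
     = 1 / (1/117 + 1) = 1 / ((117+1)/117) = 117/(117+1)
     = 117/118 = 0.991525
Step 2: As n -> infinity, f_n(x) = x^(1/n) -> 1 for x in (0,1], and f_n is increasing in n.
By MCT, lim_n integral(f_n) = integral(lim_n f_n) = integral(1, 0, 1) = 1.
Step 3: Verify convergence: 117/118 = 0.991525 -> 1


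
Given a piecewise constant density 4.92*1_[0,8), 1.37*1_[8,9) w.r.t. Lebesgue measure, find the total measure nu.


Integrate each piece of the Radon-Nikodym derivative:
Step 1: integral_0^8 4.92 dx = 4.92*(8-0) = 4.92*8 = 39.36
Step 2: integral_8^9 1.37 dx = 1.37*(9-8) = 1.37*1 = 1.37
Total: 39.36 + 1.37 = 40.73


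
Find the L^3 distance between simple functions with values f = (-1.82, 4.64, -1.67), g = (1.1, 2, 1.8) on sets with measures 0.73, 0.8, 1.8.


Step 1: Compute differences f_i - g_i:
  -1.82 - 1.1 = -2.92
  4.64 - 2 = 2.64
  -1.67 - 1.8 = -3.47
Step 2: Compute |diff|^3 * measure for each set:
  |-2.92|^3 * 0.73 = 24.897088 * 0.73 = 18.174874
  |2.64|^3 * 0.8 = 18.399744 * 0.8 = 14.719795
  |-3.47|^3 * 1.8 = 41.781923 * 1.8 = 75.207461
Step 3: Sum = 108.102131
Step 4: ||f-g||_3 = (108.102131)^(1/3) = 4.763704


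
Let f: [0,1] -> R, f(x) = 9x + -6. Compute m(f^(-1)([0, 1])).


f^(-1)([0, 1]) = {x : 0 <= 9x + -6 <= 1}
Solving: (0 - -6)/9 <= x <= (1 - -6)/9
= [0.666667, 0.777778]
Intersecting with [0,1]: [0.666667, 0.777778]
Measure = 0.777778 - 0.666667 = 0.111111


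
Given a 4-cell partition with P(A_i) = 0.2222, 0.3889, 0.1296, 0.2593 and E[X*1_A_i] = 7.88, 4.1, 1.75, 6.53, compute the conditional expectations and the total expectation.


For each cell A_i: E[X|A_i] = E[X*1_A_i] / P(A_i)
Step 1: E[X|A_1] = 7.88 / 0.2222 = 35.463546
Step 2: E[X|A_2] = 4.1 / 0.3889 = 10.542556
Step 3: E[X|A_3] = 1.75 / 0.1296 = 13.503086
Step 4: E[X|A_4] = 6.53 / 0.2593 = 25.183185
Verification: E[X] = sum E[X*1_A_i] = 7.88 + 4.1 + 1.75 + 6.53 = 20.26


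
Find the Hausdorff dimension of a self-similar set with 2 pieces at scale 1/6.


For a self-similar set with N copies scaled by 1/r:
dim_H = log(N)/log(r) = log(2)/log(6)
= 0.693147/1.791759
= 0.386853


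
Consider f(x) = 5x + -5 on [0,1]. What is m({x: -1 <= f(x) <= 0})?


f^(-1)([-1, 0]) = {x : -1 <= 5x + -5 <= 0}
Solving: (-1 - -5)/5 <= x <= (0 - -5)/5
= [0.8, 1]
Intersecting with [0,1]: [0.8, 1]
Measure = 1 - 0.8 = 0.2


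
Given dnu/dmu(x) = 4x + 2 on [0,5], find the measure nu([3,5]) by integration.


nu(A) = integral_A (dnu/dmu) dmu = integral_3^5 (4x + 2) dx
Step 1: Antiderivative F(x) = (4/2)x^2 + 2x
Step 2: F(5) = (4/2)*5^2 + 2*5 = 50 + 10 = 60
Step 3: F(3) = (4/2)*3^2 + 2*3 = 18 + 6 = 24
Step 4: nu([3,5]) = F(5) - F(3) = 60 - 24 = 36


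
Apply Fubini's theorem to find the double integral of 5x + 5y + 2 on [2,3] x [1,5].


By Fubini, integrate in x first, then y.
Step 1: Fix y, integrate over x in [2,3]:
  integral(5x + 5y + 2, x=2..3)
  = 5*(3^2 - 2^2)/2 + (5y + 2)*(3 - 2)
  = 12.5 + (5y + 2)*1
  = 12.5 + 5y + 2
  = 14.5 + 5y
Step 2: Integrate over y in [1,5]:
  integral(14.5 + 5y, y=1..5)
  = 14.5*4 + 5*(5^2 - 1^2)/2
  = 58 + 60
  = 118


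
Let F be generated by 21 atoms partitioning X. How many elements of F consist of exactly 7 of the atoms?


Each element of F is a union of some subset of the 21 atoms.
Elements that are unions of exactly 7 atoms correspond to 7-element subsets of the 21 atoms.
Count = C(21, 7) = 21! / (7! * 14!) = 116280.


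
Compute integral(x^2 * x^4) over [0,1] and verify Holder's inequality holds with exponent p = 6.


Step 1: Exact integral of f*g = integral(x^6, 0, 1) = 1/7
     = 0.142857
Step 2: Holder bound with p=6, q=1.2:
  ||f||_p = (integral x^12 dx)^(1/6) = (1/13)^(1/6) = 0.652143
  ||g||_q = (integral x^4.8 dx)^(1/1.2) = (1/5.8)^(1/1.2) = 0.231105
Step 3: Holder bound = ||f||_p * ||g||_q = 0.652143 * 0.231105 = 0.150714
Verification: 0.142857 <= 0.150714 (Holder holds)


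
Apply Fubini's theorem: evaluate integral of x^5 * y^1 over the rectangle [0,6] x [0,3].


By Fubini's theorem, the double integral factors as a product of single integrals:
Step 1: integral_0^6 x^5 dx = [x^6/6] from 0 to 6
     = 6^6/6 = 7776
Step 2: integral_0^3 y^1 dy = [y^2/2] from 0 to 3
     = 3^2/2 = 4.5
Step 3: Double integral = 7776 * 4.5 = 34992


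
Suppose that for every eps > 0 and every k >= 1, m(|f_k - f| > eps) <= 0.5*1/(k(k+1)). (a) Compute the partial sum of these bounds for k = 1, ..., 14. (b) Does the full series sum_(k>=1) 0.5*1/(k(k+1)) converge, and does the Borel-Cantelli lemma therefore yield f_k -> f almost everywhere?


Step 1: List the terms 0.5*1/(k(k+1)) for k = 1 to 14:
  k=1: 0.25
  k=2: 0.083333
  k=3: 0.041667
  k=4: 0.025
  k=5: 0.016667
  k=6: 0.011905
  k=7: 0.008929
  k=8: 0.006944
  k=9: 0.005556
  k=10: 0.004545
  k=11: 0.003788
  k=12: 0.003205
  k=13: 0.002747
  k=14: 0.002381
Step 2: Partial sum = 0.25 + 0.083333 + 0.041667 + 0.025 + 0.016667 + 0.011905 + 0.008929 + 0.006944 + 0.005556 + 0.004545 + 0.003788 + 0.003205 + 0.002747 + 0.002381
     = 0.466667
Step 3: The full series sum_(k>=1) 0.5*1/(k(k+1)) converges (telescoping series sum 1/(k(k+1)) = 1; a constant multiple of a convergent series converges).
Step 4: Fix eps > 0. Since sum_k m(|f_k - f| > eps) < infinity, the Borel-Cantelli lemma gives
        m(limsup_k {|f_k - f| > eps}) = 0, i.e. for a.e. x, |f_k(x) - f(x)| <= eps for all large k.
        Applying this with eps = 1/j for j = 1, 2, ... and intersecting the countably many full-measure sets,
        for a.e. x we get limsup_k |f_k(x) - f(x)| <= 1/j for every j, hence f_k -> f almost everywhere.
Conclusion: series converges; Borel-Cantelli yields f_k -> f a.e.


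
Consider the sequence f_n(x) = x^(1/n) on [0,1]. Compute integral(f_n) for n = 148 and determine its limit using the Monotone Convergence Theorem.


At n = 148: f_148(x) = x^(1/148).
Step 1: integral(x^(1/148), 0, 1) = [x^(1/148+1) / (1/148+1)] from 0 to 1
     = 1 / (1/148 + 1) = 1 / ((148+1)/148) = 148/(148+1)
     = 148/149 = 0.993289
Step 2: As n -> infinity, f_n(x) = x^(1/n) -> 1 for x in (0,1], and f_n is increasing in n.
By MCT, lim_n integral(f_n) = integral(lim_n f_n) = integral(1, 0, 1) = 1.
Step 3: Verify convergence: 148/149 = 0.993289 -> 1


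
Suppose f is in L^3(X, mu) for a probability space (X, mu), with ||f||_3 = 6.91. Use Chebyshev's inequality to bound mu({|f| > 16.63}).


Chebyshev/Markov inequality: mu(|f| > eps) <= (||f||_p / eps)^p
Step 1: ||f||_3 / eps = 6.91 / 16.63 = 0.415514
Step 2: Raise to power p = 3:
  (0.415514)^3 = 0.071739
Step 3: Therefore mu(|f| > 16.63) <= 0.071739


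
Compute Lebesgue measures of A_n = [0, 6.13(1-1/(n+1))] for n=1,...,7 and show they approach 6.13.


By continuity of measure from below: if A_n increases to A, then m(A_n) -> m(A).
Here A = [0, 6.13], so m(A) = 6.13
Step 1: a_1 = 6.13*(1 - 1/2) = 3.065, m(A_1) = 3.065
Step 2: a_2 = 6.13*(1 - 1/3) = 4.0867, m(A_2) = 4.0867
Step 3: a_3 = 6.13*(1 - 1/4) = 4.5975, m(A_3) = 4.5975
Step 4: a_4 = 6.13*(1 - 1/5) = 4.904, m(A_4) = 4.904
Step 5: a_5 = 6.13*(1 - 1/6) = 5.1083, m(A_5) = 5.1083
Step 6: a_6 = 6.13*(1 - 1/7) = 5.2543, m(A_6) = 5.2543
Step 7: a_7 = 6.13*(1 - 1/8) = 5.3637, m(A_7) = 5.3637
Limit: m(A_n) -> m([0,6.13]) = 6.13


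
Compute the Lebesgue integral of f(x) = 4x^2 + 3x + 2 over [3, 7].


The Lebesgue integral of a Riemann-integrable function agrees with the Riemann integral.
Antiderivative F(x) = (4/3)x^3 + (3/2)x^2 + 2x
F(7) = (4/3)*7^3 + (3/2)*7^2 + 2*7
     = (4/3)*343 + (3/2)*49 + 2*7
     = 457.333333 + 73.5 + 14
     = 544.833333
F(3) = 55.5
Integral = F(7) - F(3) = 544.833333 - 55.5 = 489.333333


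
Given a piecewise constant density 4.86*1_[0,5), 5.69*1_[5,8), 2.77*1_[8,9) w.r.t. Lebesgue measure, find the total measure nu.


Integrate each piece of the Radon-Nikodym derivative:
Step 1: integral_0^5 4.86 dx = 4.86*(5-0) = 4.86*5 = 24.3
Step 2: integral_5^8 5.69 dx = 5.69*(8-5) = 5.69*3 = 17.07
Step 3: integral_8^9 2.77 dx = 2.77*(9-8) = 2.77*1 = 2.77
Total: 24.3 + 17.07 + 2.77 = 44.14


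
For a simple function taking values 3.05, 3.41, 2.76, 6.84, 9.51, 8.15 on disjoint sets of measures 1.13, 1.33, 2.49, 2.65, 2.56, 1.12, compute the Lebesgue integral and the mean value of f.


Step 1: Integral = sum(value_i * measure_i)
= 3.05*1.13 + 3.41*1.33 + 2.76*2.49 + 6.84*2.65 + 9.51*2.56 + 8.15*1.12
= 3.4465 + 4.5353 + 6.8724 + 18.126 + 24.3456 + 9.128
= 66.4538
Step 2: Total measure of domain = 1.13 + 1.33 + 2.49 + 2.65 + 2.56 + 1.12 = 11.28
Step 3: Average value = 66.4538 / 11.28 = 5.891294


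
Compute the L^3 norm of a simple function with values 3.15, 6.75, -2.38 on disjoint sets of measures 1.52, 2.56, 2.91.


Step 1: Compute |f_i|^3 for each value:
  |3.15|^3 = 31.255875
  |6.75|^3 = 307.546875
  |-2.38|^3 = 13.481272
Step 2: Multiply by measures and sum:
  31.255875 * 1.52 = 47.50893
  307.546875 * 2.56 = 787.32
  13.481272 * 2.91 = 39.230502
Sum = 47.50893 + 787.32 + 39.230502 = 874.059432
Step 3: Take the p-th root:
||f||_3 = (874.059432)^(1/3) = 9.561228


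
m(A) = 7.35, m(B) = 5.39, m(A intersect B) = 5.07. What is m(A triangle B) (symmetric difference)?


m(A Delta B) = m(A) + m(B) - 2*m(A n B)
= 7.35 + 5.39 - 2*5.07
= 7.35 + 5.39 - 10.14
= 2.6


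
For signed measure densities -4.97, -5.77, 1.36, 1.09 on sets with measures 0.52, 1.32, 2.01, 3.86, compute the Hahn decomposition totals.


Step 1: Compute signed measure on each set:
  Set 1: -4.97 * 0.52 = -2.5844
  Set 2: -5.77 * 1.32 = -7.6164
  Set 3: 1.36 * 2.01 = 2.7336
  Set 4: 1.09 * 3.86 = 4.2074
Step 2: Total signed measure = (-2.5844) + (-7.6164) + (2.7336) + (4.2074)
     = -3.2598
Step 3: Positive part mu+(X) = sum of positive contributions = 6.941
Step 4: Negative part mu-(X) = |sum of negative contributions| = 10.2008


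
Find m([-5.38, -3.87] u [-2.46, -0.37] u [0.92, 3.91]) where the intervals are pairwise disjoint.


For pairwise disjoint intervals, m(union) = sum of lengths.
= (-3.87 - -5.38) + (-0.37 - -2.46) + (3.91 - 0.92)
= 1.51 + 2.09 + 2.99
= 6.59


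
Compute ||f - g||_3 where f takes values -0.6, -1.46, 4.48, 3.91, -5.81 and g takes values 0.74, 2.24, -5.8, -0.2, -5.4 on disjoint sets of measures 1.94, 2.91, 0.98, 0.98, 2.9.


Step 1: Compute differences f_i - g_i:
  -0.6 - 0.74 = -1.34
  -1.46 - 2.24 = -3.7
  4.48 - -5.8 = 10.28
  3.91 - -0.2 = 4.11
  -5.81 - -5.4 = -0.41
Step 2: Compute |diff|^3 * measure for each set:
  |-1.34|^3 * 1.94 = 2.406104 * 1.94 = 4.667842
  |-3.7|^3 * 2.91 = 50.653 * 2.91 = 147.40023
  |10.28|^3 * 0.98 = 1086.373952 * 0.98 = 1064.646473
  |4.11|^3 * 0.98 = 69.426531 * 0.98 = 68.038
  |-0.41|^3 * 2.9 = 0.068921 * 2.9 = 0.199871
Step 3: Sum = 1284.952416
Step 4: ||f-g||_3 = (1284.952416)^(1/3) = 10.871655


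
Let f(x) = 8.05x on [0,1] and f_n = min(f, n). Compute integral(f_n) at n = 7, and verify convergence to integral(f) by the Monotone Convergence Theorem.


f(x) = 8.05x on [0,1]; f_n(x) = min(8.05x, n). At n = 7:
Step 1: f(x) reaches 7 at x = 7/8.05 = 0.869565
Step 2: integral(f_7) = integral(8.05x, 0, 0.869565) + integral(7, 0.869565, 1)
       = 8.05*0.869565^2/2 + 7*(1 - 0.869565)
       = 3.043478 + 0.913043
       = 3.956522
Step 3: As n -> infinity, f_n increases to f, so by MCT integral(f_n) -> integral(f) = 8.05/2 = 4.025.
Convergence: integral(f_7) = 3.956522 -> 4.025 as n -> infinity


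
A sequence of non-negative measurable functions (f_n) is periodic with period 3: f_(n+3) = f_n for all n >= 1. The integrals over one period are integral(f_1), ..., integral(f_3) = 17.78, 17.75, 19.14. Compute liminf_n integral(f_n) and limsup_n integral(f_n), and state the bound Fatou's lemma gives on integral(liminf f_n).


The sequence (integral(f_n)) is periodic with period 3, repeating the values 17.78, 17.75, 19.14 indefinitely.
Step 1: For a periodic sequence, every tail (a_m, a_(m+1), ...) contains all 3 period values infinitely often.
Step 2: Hence inf of every tail = min of the period values = min(17.78, 17.75, 19.14) = 17.75.
        liminf_n integral(f_n) = sup over m of (inf of tail from m) = 17.75.
Step 3: Similarly sup of every tail = max of the period values = 19.14.
        limsup_n integral(f_n) = 19.14.
Step 4: Fatou's lemma: integral(liminf_n f_n) <= liminf_n integral(f_n) = 17.75.
        So the integral of the pointwise liminf is at most 17.75.


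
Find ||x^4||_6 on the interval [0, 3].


Step 1: ||f||_6 = (integral_0^3 |x^4|^6 dx)^(1/6)
     = (integral_0^3 x^24 dx)^(1/6)
Step 2: integral_0^3 x^24 dx = [x^25/(25)] from 0 to 3 = 3^25/25
     = 847288609443/25 = 3.389154e+10
Step 3: ||f||_6 = (3.389154e+10)^(1/6) = 56.887288


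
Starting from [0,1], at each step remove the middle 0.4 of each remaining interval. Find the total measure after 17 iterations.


Step 1: At each step, fraction remaining = 1 - 0.4 = 0.6
Step 2: After 17 steps, measure = (0.6)^17
Result = 1.692666e-04


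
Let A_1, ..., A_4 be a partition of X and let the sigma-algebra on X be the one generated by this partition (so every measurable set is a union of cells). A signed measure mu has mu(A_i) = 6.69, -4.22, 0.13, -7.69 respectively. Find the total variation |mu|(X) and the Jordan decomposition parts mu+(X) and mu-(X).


Step 1: Every measurable set is a union of atoms (the cells / points), so a Hahn decomposition is
  obtained by grouping atoms by sign: P = union of atoms with mu > 0, N = union of the remaining atoms.
  Atoms in P (indices): 1, 3;  atoms in N (indices): 2, 4
  Positive values: 6.69, 0.13
  Negative values: -4.22, -7.69
Step 2: mu+(X) = mu(P) = sum of positive atom values = 6.82
Step 3: mu-(X) = -mu(N) = sum of |negative atom values| = 11.91
Step 4: |mu|(X) = mu+(X) + mu-(X) = 6.82 + 11.91 = 18.73


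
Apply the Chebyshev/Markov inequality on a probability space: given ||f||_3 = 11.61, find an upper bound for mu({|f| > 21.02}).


Chebyshev/Markov inequality: mu(|f| > eps) <= (||f||_p / eps)^p
Step 1: ||f||_3 / eps = 11.61 / 21.02 = 0.552331
Step 2: Raise to power p = 3:
  (0.552331)^3 = 0.168499
Step 3: Therefore mu(|f| > 21.02) <= 0.168499


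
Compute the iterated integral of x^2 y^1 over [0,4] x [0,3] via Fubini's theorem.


By Fubini's theorem, the double integral factors as a product of single integrals:
Step 1: integral_0^4 x^2 dx = [x^3/3] from 0 to 4
     = 4^3/3 = 21.333333
Step 2: integral_0^3 y^1 dy = [y^2/2] from 0 to 3
     = 3^2/2 = 4.5
Step 3: Double integral = 21.333333 * 4.5 = 96


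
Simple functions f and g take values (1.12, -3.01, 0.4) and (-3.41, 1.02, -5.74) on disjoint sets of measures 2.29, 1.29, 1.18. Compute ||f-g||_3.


Step 1: Compute differences f_i - g_i:
  1.12 - -3.41 = 4.53
  -3.01 - 1.02 = -4.03
  0.4 - -5.74 = 6.14
Step 2: Compute |diff|^3 * measure for each set:
  |4.53|^3 * 2.29 = 92.959677 * 2.29 = 212.87766
  |-4.03|^3 * 1.29 = 65.450827 * 1.29 = 84.431567
  |6.14|^3 * 1.18 = 231.475544 * 1.18 = 273.141142
Step 3: Sum = 570.450369
Step 4: ||f-g||_3 = (570.450369)^(1/3) = 8.293527


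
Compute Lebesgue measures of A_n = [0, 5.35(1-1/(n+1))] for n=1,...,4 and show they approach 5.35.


By continuity of measure from below: if A_n increases to A, then m(A_n) -> m(A).
Here A = [0, 5.35], so m(A) = 5.35
Step 1: a_1 = 5.35*(1 - 1/2) = 2.675, m(A_1) = 2.675
Step 2: a_2 = 5.35*(1 - 1/3) = 3.5667, m(A_2) = 3.5667
Step 3: a_3 = 5.35*(1 - 1/4) = 4.0125, m(A_3) = 4.0125
Step 4: a_4 = 5.35*(1 - 1/5) = 4.28, m(A_4) = 4.28
Limit: m(A_n) -> m([0,5.35]) = 5.35


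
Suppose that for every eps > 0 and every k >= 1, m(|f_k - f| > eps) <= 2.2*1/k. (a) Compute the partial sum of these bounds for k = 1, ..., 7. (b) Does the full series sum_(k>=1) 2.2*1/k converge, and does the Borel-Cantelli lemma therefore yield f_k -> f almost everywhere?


Step 1: List the terms 2.2*1/k for k = 1 to 7:
  k=1: 2.2
  k=2: 1.1
  k=3: 0.733333
  k=4: 0.55
  k=5: 0.44
  k=6: 0.366667
  k=7: 0.314286
Step 2: Partial sum = 2.2 + 1.1 + 0.733333 + 0.55 + 0.44 + 0.366667 + 0.314286
     = 5.704286
Step 3: The full series sum_(k>=1) 2.2*1/k diverges (harmonic series, p = 1; a nonzero constant multiple of a divergent series diverges).
Step 4: The (first) Borel-Cantelli lemma requires a summable sequence of measures, so it does not apply here;
        from this bound alone no conclusion about a.e. convergence can be drawn (convergence in measure still
        gives an a.e.-convergent subsequence, but not a.e. convergence of the whole sequence).
Conclusion: series diverges; Borel-Cantelli is inconclusive about a.e. convergence of f_k.


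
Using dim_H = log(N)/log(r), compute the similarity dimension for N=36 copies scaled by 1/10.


For a self-similar set with N copies scaled by 1/r:
dim_H = log(N)/log(r) = log(36)/log(10)
= 3.583519/2.302585
= 1.556303


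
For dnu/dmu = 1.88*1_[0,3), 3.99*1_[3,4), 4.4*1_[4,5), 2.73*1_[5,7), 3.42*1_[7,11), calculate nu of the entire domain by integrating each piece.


Integrate each piece of the Radon-Nikodym derivative:
Step 1: integral_0^3 1.88 dx = 1.88*(3-0) = 1.88*3 = 5.64
Step 2: integral_3^4 3.99 dx = 3.99*(4-3) = 3.99*1 = 3.99
Step 3: integral_4^5 4.4 dx = 4.4*(5-4) = 4.4*1 = 4.4
Step 4: integral_5^7 2.73 dx = 2.73*(7-5) = 2.73*2 = 5.46
Step 5: integral_7^11 3.42 dx = 3.42*(11-7) = 3.42*4 = 13.68
Total: 5.64 + 3.99 + 4.4 + 5.46 + 13.68 = 33.17


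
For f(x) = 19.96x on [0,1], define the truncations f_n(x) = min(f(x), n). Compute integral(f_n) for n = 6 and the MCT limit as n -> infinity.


f(x) = 19.96x on [0,1]; f_n(x) = min(19.96x, n). At n = 6:
Step 1: f(x) reaches 6 at x = 6/19.96 = 0.300601
Step 2: integral(f_6) = integral(19.96x, 0, 0.300601) + integral(6, 0.300601, 1)
       = 19.96*0.300601^2/2 + 6*(1 - 0.300601)
       = 0.901804 + 4.196393
       = 5.098196
Step 3: As n -> infinity, f_n increases to f, so by MCT integral(f_n) -> integral(f) = 19.96/2 = 9.98.
Convergence: integral(f_6) = 5.098196 -> 9.98 as n -> infinity


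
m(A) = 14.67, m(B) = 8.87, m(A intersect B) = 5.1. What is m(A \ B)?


m(A \ B) = m(A) - m(A n B)
= 14.67 - 5.1
= 9.57


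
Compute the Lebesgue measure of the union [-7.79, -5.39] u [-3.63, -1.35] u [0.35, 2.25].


For pairwise disjoint intervals, m(union) = sum of lengths.
= (-5.39 - -7.79) + (-1.35 - -3.63) + (2.25 - 0.35)
= 2.4 + 2.28 + 1.9
= 6.58


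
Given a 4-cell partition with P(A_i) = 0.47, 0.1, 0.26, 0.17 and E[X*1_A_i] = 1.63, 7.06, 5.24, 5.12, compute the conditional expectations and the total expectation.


For each cell A_i: E[X|A_i] = E[X*1_A_i] / P(A_i)
Step 1: E[X|A_1] = 1.63 / 0.47 = 3.468085
Step 2: E[X|A_2] = 7.06 / 0.1 = 70.6
Step 3: E[X|A_3] = 5.24 / 0.26 = 20.153846
Step 4: E[X|A_4] = 5.12 / 0.17 = 30.117647
Verification: E[X] = sum E[X*1_A_i] = 1.63 + 7.06 + 5.24 + 5.12 = 19.05


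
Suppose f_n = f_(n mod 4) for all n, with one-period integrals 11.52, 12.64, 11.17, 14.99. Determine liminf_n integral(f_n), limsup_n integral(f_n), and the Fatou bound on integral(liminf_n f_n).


The sequence (integral(f_n)) is periodic with period 4, repeating the values 11.52, 12.64, 11.17, 14.99 indefinitely.
Step 1: For a periodic sequence, every tail (a_m, a_(m+1), ...) contains all 4 period values infinitely often.
Step 2: Hence inf of every tail = min of the period values = min(11.52, 12.64, 11.17, 14.99) = 11.17.
        liminf_n integral(f_n) = sup over m of (inf of tail from m) = 11.17.
Step 3: Similarly sup of every tail = max of the period values = 14.99.
        limsup_n integral(f_n) = 14.99.
Step 4: Fatou's lemma: integral(liminf_n f_n) <= liminf_n integral(f_n) = 11.17.
        So the integral of the pointwise liminf is at most 11.17.


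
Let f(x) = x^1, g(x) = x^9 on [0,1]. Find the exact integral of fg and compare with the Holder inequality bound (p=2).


Step 1: Exact integral of f*g = integral(x^10, 0, 1) = 1/11
     = 0.090909
Step 2: Holder bound with p=2, q=2:
  ||f||_p = (integral x^2 dx)^(1/2) = (1/3)^(1/2) = 0.57735
  ||g||_q = (integral x^18 dx)^(1/2) = (1/19)^(1/2) = 0.229416
Step 3: Holder bound = ||f||_p * ||g||_q = 0.57735 * 0.229416 = 0.132453
Verification: 0.090909 <= 0.132453 (Holder holds)


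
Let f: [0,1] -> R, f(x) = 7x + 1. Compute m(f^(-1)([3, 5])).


f^(-1)([3, 5]) = {x : 3 <= 7x + 1 <= 5}
Solving: (3 - 1)/7 <= x <= (5 - 1)/7
= [0.285714, 0.571429]
Intersecting with [0,1]: [0.285714, 0.571429]
Measure = 0.571429 - 0.285714 = 0.285714


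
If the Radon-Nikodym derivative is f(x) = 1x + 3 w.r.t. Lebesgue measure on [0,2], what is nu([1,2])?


nu(A) = integral_A (dnu/dmu) dmu = integral_1^2 (1x + 3) dx
Step 1: Antiderivative F(x) = (1/2)x^2 + 3x
Step 2: F(2) = (1/2)*2^2 + 3*2 = 2 + 6 = 8
Step 3: F(1) = (1/2)*1^2 + 3*1 = 0.5 + 3 = 3.5
Step 4: nu([1,2]) = F(2) - F(1) = 8 - 3.5 = 4.5
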